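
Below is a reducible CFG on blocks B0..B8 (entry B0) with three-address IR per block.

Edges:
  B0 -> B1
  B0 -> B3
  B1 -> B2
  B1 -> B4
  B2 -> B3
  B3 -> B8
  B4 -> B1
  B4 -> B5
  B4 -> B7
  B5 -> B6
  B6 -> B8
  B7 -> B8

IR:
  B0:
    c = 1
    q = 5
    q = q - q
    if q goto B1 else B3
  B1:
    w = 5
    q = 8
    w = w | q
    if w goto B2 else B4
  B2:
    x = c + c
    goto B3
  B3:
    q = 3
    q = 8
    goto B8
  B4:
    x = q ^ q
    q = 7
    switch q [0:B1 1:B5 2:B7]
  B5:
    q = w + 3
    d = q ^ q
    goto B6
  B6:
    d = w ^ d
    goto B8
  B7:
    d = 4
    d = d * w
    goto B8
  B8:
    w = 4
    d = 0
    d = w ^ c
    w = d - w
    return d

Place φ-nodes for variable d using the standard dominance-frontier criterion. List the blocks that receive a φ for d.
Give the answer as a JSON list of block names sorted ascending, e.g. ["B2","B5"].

idom tree: B1←B0 B2←B1 B3←B0 B4←B1 B5←B4 B6←B5 B7←B4 B8←B0
Dom∩ at merges:
  B1: preds {B0,B4}: {B0} ∩ {B0,B1,B4} = {B0}; idom=B0
  B3: preds {B0,B2}: {B0} ∩ {B0,B1,B2} = {B0}; idom=B0
  B8: preds {B3,B6,B7}: {B0,B3} ∩ {B0,B1,B4,B5,B6} ∩ {B0,B1,B4,B7} = {B0}; idom=B0

DF walk-up:
  B1←B0: walk · to B0
  B1←B4: walk B4→B1 to B0
  B3←B0: walk · to B0
  B3←B2: walk B2→B1 to B0
  B8←B3: walk B3 to B0
  B8←B6: walk B6→B5→B4→B1 to B0
  B8←B7: walk B7→B4→B1 to B0
  B0: DF=∅
  B1: DF={B1,B3,B8}
  B2: DF={B3}
  B3: DF={B8}
  B4: DF={B1,B8}
  B5: DF={B8}
  B6: DF={B8}
  B7: DF={B8}
  B8: DF=∅

φ for d: defs {B5,B6,B7,B8}
  DF⁺ = {B8}

Answer: ["B8"]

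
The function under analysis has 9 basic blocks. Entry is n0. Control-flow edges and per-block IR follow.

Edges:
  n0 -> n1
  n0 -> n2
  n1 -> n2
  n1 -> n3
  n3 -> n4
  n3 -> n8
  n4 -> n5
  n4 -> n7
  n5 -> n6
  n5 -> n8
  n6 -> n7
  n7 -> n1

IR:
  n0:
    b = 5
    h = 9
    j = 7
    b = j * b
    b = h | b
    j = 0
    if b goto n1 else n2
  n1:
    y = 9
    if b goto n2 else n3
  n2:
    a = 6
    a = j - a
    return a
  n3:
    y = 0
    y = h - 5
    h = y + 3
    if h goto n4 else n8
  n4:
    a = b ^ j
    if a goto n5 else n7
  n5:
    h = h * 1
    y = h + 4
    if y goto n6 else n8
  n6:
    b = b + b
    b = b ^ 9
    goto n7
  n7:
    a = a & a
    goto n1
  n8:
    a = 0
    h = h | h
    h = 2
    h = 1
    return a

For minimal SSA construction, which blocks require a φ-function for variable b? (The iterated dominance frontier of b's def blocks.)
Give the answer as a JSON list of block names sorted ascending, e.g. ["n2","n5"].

Answer: ["n1", "n2", "n7"]

Analysis:
idom tree: n1←n0 n2←n0 n3←n1 n4←n3 n5←n4 n6←n5 n7←n4 n8←n3
Dom∩ at merges:
  n1: preds {n0,n7}: {n0} ∩ {n0,n1,n3,n4,n7} = {n0}; idom=n0
  n2: preds {n0,n1}: {n0} ∩ {n0,n1} = {n0}; idom=n0
  n7: preds {n4,n6}: {n0,n1,n3,n4} ∩ {n0,n1,n3,n4,n5,n6} = {n0,n1,n3,n4}; idom=n4
  n8: preds {n3,n5}: {n0,n1,n3} ∩ {n0,n1,n3,n4,n5} = {n0,n1,n3}; idom=n3

DF walk-up:
  n1←n0: walk · to n0
  n1←n7: walk n7→n4→n3→n1 to n0
  n2←n0: walk · to n0
  n2←n1: walk n1 to n0
  n7←n4: walk · to n4
  n7←n6: walk n6→n5 to n4
  n8←n3: walk · to n3
  n8←n5: walk n5→n4 to n3
  n0: DF=∅
  n1: DF={n1,n2}
  n2: DF=∅
  n3: DF={n1}
  n4: DF={n1,n8}
  n5: DF={n7,n8}
  n6: DF={n7}
  n7: DF={n1}
  n8: DF=∅

φ for b: defs {n0,n6}
  DF⁺ = {n1,n2,n7}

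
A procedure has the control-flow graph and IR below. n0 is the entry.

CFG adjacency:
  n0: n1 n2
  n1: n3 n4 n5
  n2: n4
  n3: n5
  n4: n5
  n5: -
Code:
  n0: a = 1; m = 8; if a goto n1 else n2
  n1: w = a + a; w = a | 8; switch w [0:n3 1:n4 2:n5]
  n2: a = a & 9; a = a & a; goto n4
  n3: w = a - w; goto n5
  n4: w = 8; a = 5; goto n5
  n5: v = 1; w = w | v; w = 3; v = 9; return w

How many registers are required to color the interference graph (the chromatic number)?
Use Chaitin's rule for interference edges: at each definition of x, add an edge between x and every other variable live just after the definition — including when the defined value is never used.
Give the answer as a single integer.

def/use:
  n0 def {a,m} use ∅
  n1 def {w} use {a}
  n2 def {a} use {a}
  n3 def {w} use {a,w}
  n4 def {a,w} use ∅
  n5 def {v,w} use {w}

Live sets:
  n0: in=∅ out={a}
  n1: in={a} out={a,w}
  n2: in={a} out=∅
  n3: in={a,w} out={w}
  n4: in=∅ out={w}
  n5: in={w} out=∅

Interference:
  a: {m,w}
  m: {a}
  v: {w}
  w: {a,v}

Colouring:
  {a,m} pairwise interfere (2-clique) ⇒ χ ≥ 2
  2-colouring: R0={a,v}  R1={m,w}
  χ = 2

Answer: 2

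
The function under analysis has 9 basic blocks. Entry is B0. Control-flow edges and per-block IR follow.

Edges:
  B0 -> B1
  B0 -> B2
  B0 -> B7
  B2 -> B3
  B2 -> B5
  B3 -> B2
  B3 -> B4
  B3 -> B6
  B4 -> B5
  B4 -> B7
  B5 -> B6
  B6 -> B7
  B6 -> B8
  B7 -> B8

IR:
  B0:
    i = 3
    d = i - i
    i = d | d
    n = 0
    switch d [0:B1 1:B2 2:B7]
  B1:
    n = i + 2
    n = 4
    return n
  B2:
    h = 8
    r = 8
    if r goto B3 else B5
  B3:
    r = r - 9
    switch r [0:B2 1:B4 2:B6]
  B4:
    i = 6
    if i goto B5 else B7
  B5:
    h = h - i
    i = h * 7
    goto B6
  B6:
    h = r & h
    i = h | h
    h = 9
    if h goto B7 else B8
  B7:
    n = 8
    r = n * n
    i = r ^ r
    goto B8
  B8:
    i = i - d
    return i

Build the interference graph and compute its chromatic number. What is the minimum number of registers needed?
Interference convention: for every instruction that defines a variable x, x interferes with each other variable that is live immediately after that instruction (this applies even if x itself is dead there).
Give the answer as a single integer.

Answer: 4

Analysis:
Block summaries:
  B0: def={d,i,n} ue=∅
  B1: def={n} ue={i}
  B2: def={h,r} ue=∅
  B3: def={r} ue={r}
  B4: def={i} ue=∅
  B5: def={h,i} ue={h,i}
  B6: def={h,i} ue={h,r}
  B7: def={i,n,r} ue=∅
  B8: def={i} ue={d,i}

Live sets:
  live B0: ∅→{d,i}
  live B1: {i}→∅
  live B2: {d,i}→{d,h,i,r}
  live B3: {d,h,i,r}→{d,h,i,r}
  live B4: {d,h,r}→{d,h,i,r}
  live B5: {d,h,i,r}→{d,h,r}
  live B6: {d,h,r}→{d,i}
  live B7: {d}→{d,i}
  live B8: {d,i}→∅

Interference:
  d: {h,i,n,r}
  h: {d,i,r}
  i: {d,h,n,r}
  n: {d,i}
  r: {d,h,i}

Chromatic number:
  lower bound: {d,h,i,r} mutually conflict ⇒ χ ≥ 4
  4-colouring: c0={d}  c1={i}  c2={h,n}  c3={r}
  χ = 4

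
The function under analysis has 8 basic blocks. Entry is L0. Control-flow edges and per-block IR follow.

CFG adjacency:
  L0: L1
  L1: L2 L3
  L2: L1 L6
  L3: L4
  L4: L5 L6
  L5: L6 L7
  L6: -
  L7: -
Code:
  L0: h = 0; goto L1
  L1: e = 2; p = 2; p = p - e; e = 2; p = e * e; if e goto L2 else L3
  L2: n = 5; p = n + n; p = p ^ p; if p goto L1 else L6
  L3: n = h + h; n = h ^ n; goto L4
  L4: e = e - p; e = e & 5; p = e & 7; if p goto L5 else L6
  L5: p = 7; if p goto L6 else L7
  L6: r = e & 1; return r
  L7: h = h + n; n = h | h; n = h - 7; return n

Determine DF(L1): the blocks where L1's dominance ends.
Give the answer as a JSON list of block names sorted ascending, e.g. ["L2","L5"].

Answer: ["L1"]

Analysis:
idom tree: L1←L0 L2←L1 L3←L1 L4←L3 L5←L4 L6←L1 L7←L5
Dom∩ at merges:
  L1: preds {L0,L2}: {L0} ∩ {L0,L1,L2} = {L0}; idom=L0
  L6: preds {L2,L4,L5}: {L0,L1,L2} ∩ {L0,L1,L3,L4} ∩ {L0,L1,L3,L4,L5} = {L0,L1}; idom=L1

Frontier:
  L1←L0: walk · to L0
  L1←L2: walk L2→L1 to L0
  L6←L2: walk L2 to L1
  L6←L4: walk L4→L3 to L1
  L6←L5: walk L5→L4→L3 to L1
  DF(L0)=∅
  DF(L1)={L1}
  DF(L2)={L1,L6}
  DF(L3)={L6}
  DF(L4)={L6}
  DF(L5)={L6}
  DF(L6)=∅
  DF(L7)=∅

DF(L1) = ["L1"]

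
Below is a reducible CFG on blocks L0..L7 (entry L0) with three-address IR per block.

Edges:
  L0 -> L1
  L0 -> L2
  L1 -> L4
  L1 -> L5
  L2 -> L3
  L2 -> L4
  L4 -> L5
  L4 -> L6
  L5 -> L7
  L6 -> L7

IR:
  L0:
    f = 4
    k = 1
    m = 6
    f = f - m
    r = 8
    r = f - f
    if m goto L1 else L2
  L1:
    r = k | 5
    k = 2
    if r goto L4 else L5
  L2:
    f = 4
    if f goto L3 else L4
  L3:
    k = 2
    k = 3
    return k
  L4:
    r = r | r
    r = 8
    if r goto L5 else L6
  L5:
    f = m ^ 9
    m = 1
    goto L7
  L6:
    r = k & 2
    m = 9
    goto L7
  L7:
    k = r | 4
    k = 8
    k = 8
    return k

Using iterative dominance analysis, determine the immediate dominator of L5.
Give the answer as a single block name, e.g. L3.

idom tree: L1←L0 L2←L0 L3←L2 L4←L0 L5←L0 L6←L4 L7←L0
Dom∩ at merges:
  L4: preds {L1,L2}: {L0,L1} ∩ {L0,L2} = {L0}; idom=L0
  L5: preds {L1,L4}: {L0,L1} ∩ {L0,L4} = {L0}; idom=L0
  L7: preds {L5,L6}: {L0,L5} ∩ {L0,L4,L6} = {L0}; idom=L0

idom(L5) = L0

Answer: L0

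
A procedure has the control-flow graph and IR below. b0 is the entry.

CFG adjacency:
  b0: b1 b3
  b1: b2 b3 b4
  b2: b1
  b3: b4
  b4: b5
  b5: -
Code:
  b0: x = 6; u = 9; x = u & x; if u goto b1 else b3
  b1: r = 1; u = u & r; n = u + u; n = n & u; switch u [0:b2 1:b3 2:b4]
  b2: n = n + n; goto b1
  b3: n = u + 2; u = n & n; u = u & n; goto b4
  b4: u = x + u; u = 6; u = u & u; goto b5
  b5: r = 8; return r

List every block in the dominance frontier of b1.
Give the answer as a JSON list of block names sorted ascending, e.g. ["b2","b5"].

idom tree: b1←b0 b2←b1 b3←b0 b4←b0 b5←b4
Dom∩ at merges:
  b1: preds {b0,b2}: {b0} ∩ {b0,b1,b2} = {b0}; idom=b0
  b3: preds {b0,b1}: {b0} ∩ {b0,b1} = {b0}; idom=b0
  b4: preds {b1,b3}: {b0,b1} ∩ {b0,b3} = {b0}; idom=b0

DF walk-up:
  b1←b0: walk · to b0
  b1←b2: walk b2→b1 to b0
  b3←b0: walk · to b0
  b3←b1: walk b1 to b0
  b4←b1: walk b1 to b0
  b4←b3: walk b3 to b0
  b0: DF=∅
  b1: DF={b1,b3,b4}
  b2: DF={b1}
  b3: DF={b4}
  b4: DF=∅
  b5: DF=∅

DF(b1) = ["b1", "b3", "b4"]

Answer: ["b1", "b3", "b4"]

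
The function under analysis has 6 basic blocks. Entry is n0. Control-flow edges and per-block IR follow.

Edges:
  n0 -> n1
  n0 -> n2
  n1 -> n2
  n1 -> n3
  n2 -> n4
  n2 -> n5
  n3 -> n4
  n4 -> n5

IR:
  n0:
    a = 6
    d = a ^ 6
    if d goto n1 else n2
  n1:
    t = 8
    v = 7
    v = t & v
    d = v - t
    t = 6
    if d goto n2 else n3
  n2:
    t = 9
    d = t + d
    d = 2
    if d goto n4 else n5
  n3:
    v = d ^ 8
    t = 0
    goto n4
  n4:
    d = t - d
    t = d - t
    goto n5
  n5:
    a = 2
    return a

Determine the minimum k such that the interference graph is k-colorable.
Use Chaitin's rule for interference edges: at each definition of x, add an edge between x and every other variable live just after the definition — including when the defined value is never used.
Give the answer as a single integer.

Answer: 3

Working:
Per-block:
  n0: {a,d} / ∅
  n1: {d,t,v} / ∅
  n2: {d,t} / {d}
  n3: {t,v} / {d}
  n4: {d,t} / {d,t}
  n5: {a} / ∅

Backward fixpoint:
  live n0: ∅→{d}
  live n1: ∅→{d}
  live n2: {d}→{d,t}
  live n3: {d}→{d,t}
  live n4: {d,t}→∅
  live n5: ∅→∅

Interference:
  a↔∅
  d↔{t,v}
  t↔{d,v}
  v↔{d,t}

Colouring:
  clique {d,t,v} ⇒ need ≥ 3
  3-colouring: r0={a,d}  r1={t}  r2={v}
  χ = 3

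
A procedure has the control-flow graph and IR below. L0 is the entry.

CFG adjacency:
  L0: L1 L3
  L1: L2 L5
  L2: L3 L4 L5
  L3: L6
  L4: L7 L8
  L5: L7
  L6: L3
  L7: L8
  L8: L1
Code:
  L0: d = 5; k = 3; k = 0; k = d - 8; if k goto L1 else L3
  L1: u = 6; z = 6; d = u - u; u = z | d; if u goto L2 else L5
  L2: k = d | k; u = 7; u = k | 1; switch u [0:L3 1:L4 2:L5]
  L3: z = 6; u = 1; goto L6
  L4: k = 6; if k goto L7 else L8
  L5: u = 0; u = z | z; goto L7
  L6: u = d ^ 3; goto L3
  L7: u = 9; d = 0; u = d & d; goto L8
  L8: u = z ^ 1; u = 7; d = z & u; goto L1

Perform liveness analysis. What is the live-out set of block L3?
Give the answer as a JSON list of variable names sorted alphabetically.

Answer: ["d"]

Analysis:
Per-block:
  L0: {d,k} / ∅
  L1: {d,u,z} / ∅
  L2: {k,u} / {d,k}
  L3: {u,z} / ∅
  L4: {k} / ∅
  L5: {u} / {z}
  L6: {u} / {d}
  L7: {d,u} / ∅
  L8: {d,u} / {z}

Live sets:
  L0: in=∅ out={d,k}
  L1: in={k} out={d,k,z}
  L2: in={d,k,z} out={d,k,z}
  L3: in={d} out={d}
  L4: in={z} out={k,z}
  L5: in={k,z} out={k,z}
  L6: in={d} out={d}
  L7: in={k,z} out={k,z}
  L8: in={k,z} out={k}

live-out(L3) = ["d"]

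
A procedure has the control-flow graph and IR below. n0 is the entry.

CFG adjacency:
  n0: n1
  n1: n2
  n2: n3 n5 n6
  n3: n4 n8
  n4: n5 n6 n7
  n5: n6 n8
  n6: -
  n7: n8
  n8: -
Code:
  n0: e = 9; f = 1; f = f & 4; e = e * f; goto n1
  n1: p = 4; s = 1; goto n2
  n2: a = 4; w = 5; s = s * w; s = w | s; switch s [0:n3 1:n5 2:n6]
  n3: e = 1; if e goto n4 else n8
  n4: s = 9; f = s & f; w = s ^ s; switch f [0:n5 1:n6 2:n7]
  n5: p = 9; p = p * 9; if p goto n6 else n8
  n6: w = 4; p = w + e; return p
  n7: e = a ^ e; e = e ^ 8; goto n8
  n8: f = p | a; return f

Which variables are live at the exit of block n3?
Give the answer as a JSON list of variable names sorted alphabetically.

def/use:
  n0: def={e,f} ue=∅
  n1: def={p,s} ue=∅
  n2: def={a,s,w} ue={s}
  n3: def={e} ue=∅
  n4: def={f,s,w} ue={f}
  n5: def={p} ue=∅
  n6: def={p,w} ue={e}
  n7: def={e} ue={a,e}
  n8: def={f} ue={a,p}

Liveness:
  n0: in=∅ out={e,f}
  n1: in={e,f} out={e,f,p,s}
  n2: in={e,f,p,s} out={a,e,f,p}
  n3: in={a,f,p} out={a,e,f,p}
  n4: in={a,e,f,p} out={a,e,p}
  n5: in={a,e} out={a,e,p}
  n6: in={e} out=∅
  n7: in={a,e,p} out={a,p}
  n8: in={a,p} out=∅

live-out(n3) = ["a", "e", "f", "p"]

Answer: ["a", "e", "f", "p"]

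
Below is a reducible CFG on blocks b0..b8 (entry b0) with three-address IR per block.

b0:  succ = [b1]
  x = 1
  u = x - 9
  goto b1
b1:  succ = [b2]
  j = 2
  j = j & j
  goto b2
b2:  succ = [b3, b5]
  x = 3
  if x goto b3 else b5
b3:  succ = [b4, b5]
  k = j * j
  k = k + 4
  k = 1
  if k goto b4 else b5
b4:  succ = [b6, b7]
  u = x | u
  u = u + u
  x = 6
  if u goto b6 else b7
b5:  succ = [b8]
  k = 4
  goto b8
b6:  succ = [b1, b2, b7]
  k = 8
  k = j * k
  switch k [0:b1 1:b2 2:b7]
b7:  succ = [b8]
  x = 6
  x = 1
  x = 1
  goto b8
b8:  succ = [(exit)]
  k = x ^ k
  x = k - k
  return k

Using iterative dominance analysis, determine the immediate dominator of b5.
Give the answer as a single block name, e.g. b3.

idom tree: b1←b0 b2←b1 b3←b2 b4←b3 b5←b2 b6←b4 b7←b4 b8←b2
Dom at joins:
  b1: preds {b0,b6}: {b0} ∩ {b0,b1,b2,b3,b4,b6} = {b0}; idom=b0
  b2: preds {b1,b6}: {b0,b1} ∩ {b0,b1,b2,b3,b4,b6} = {b0,b1}; idom=b1
  b5: preds {b2,b3}: {b0,b1,b2} ∩ {b0,b1,b2,b3} = {b0,b1,b2}; idom=b2
  b7: preds {b4,b6}: {b0,b1,b2,b3,b4} ∩ {b0,b1,b2,b3,b4,b6} = {b0,b1,b2,b3,b4}; idom=b4
  b8: preds {b5,b7}: {b0,b1,b2,b5} ∩ {b0,b1,b2,b3,b4,b7} = {b0,b1,b2}; idom=b2

idom(b5) = b2

Answer: b2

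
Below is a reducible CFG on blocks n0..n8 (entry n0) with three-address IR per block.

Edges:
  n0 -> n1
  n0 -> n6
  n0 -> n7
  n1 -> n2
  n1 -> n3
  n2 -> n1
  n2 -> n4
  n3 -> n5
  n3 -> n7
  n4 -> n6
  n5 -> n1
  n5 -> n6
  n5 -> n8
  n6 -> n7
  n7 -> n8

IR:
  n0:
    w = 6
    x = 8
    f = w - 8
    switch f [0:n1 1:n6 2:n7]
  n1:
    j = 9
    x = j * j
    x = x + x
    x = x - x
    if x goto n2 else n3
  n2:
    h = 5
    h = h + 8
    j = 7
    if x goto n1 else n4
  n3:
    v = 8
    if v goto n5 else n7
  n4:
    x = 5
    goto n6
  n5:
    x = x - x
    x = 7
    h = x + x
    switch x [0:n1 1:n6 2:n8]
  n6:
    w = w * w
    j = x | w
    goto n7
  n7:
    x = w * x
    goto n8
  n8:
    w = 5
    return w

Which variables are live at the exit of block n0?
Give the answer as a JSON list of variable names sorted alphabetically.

Answer: ["w", "x"]

Working:
Block summaries:
  n0: def={f,w,x} ue=∅
  n1: def={j,x} ue=∅
  n2: def={h,j} ue={x}
  n3: def={v} ue=∅
  n4: def={x} ue=∅
  n5: def={h,x} ue={x}
  n6: def={j,w} ue={w,x}
  n7: def={x} ue={w,x}
  n8: def={w} ue=∅

Liveness:
  n0 li=∅ lo={w,x}
  n1 li={w} lo={w,x}
  n2 li={w,x} lo={w}
  n3 li={w,x} lo={w,x}
  n4 li={w} lo={w,x}
  n5 li={w,x} lo={w,x}
  n6 li={w,x} lo={w,x}
  n7 li={w,x} lo=∅
  n8 li=∅ lo=∅

live-out(n0) = ["w", "x"]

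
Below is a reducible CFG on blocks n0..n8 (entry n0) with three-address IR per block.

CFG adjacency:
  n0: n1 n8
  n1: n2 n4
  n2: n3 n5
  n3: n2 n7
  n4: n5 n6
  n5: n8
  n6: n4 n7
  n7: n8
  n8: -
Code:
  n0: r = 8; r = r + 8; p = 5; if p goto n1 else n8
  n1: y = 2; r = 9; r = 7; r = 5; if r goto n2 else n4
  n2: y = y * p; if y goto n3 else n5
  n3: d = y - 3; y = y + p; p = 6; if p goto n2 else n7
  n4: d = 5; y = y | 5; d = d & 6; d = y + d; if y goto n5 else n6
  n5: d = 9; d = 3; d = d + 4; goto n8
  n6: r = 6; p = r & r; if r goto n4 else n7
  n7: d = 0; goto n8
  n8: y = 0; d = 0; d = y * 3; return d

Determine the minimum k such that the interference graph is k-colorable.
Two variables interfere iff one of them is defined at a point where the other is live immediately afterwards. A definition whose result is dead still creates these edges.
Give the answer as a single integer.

Answer: 3

Derivation:
Block summaries:
  n0 def {p,r} use ∅
  n1 def {r,y} use ∅
  n2 def {y} use {p,y}
  n3 def {d,p,y} use {p,y}
  n4 def {d,y} use {y}
  n5 def {d} use ∅
  n6 def {p,r} use ∅
  n7 def {d} use ∅
  n8 def {d,y} use ∅

Backward fixpoint:
  live n0: ∅→{p}
  live n1: {p}→{p,y}
  live n2: {p,y}→{p,y}
  live n3: {p,y}→{p,y}
  live n4: {y}→{y}
  live n5: ∅→∅
  live n6: {y}→{y}
  live n7: ∅→∅
  live n8: ∅→∅

Conflict graph:
  d — {p,y}
  p — {d,r,y}
  r — {p,y}
  y — {d,p,r}

Chromatic number:
  clique {d,p,y} ⇒ need ≥ 3
  assign d→r2 p→r0 r→r2 y→r1 — no edge inside a register ⇒ χ ≤ 3
  χ = 3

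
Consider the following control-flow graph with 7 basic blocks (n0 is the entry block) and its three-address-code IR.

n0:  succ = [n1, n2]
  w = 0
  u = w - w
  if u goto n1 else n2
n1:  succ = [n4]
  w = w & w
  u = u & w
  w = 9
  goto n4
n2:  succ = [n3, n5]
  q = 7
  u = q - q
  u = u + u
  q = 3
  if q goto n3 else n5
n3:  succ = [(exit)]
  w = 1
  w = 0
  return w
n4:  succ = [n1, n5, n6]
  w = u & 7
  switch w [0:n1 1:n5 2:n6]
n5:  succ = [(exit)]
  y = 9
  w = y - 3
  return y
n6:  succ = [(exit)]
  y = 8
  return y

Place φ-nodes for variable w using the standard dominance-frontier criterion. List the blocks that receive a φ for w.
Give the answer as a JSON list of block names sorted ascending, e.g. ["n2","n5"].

Answer: ["n1", "n5"]

Working:
idom tree: n1←n0 n2←n0 n3←n2 n4←n1 n5←n0 n6←n4
Dom∩ at merges:
  n1: preds {n0,n4}: {n0} ∩ {n0,n1,n4} = {n0}; idom=n0
  n5: preds {n2,n4}: {n0,n2} ∩ {n0,n1,n4} = {n0}; idom=n0

DF walk-up:
  n1←n0: walk · to n0
  n1←n4: walk n4→n1 to n0
  n5←n2: walk n2 to n0
  n5←n4: walk n4→n1 to n0
  DF(n0)=∅
  DF(n1)={n1,n5}
  DF(n2)={n5}
  DF(n3)=∅
  DF(n4)={n1,n5}
  DF(n5)=∅
  DF(n6)=∅

φ for w: defs {n0,n1,n3,n4,n5}
  DF⁺ = {n1,n5}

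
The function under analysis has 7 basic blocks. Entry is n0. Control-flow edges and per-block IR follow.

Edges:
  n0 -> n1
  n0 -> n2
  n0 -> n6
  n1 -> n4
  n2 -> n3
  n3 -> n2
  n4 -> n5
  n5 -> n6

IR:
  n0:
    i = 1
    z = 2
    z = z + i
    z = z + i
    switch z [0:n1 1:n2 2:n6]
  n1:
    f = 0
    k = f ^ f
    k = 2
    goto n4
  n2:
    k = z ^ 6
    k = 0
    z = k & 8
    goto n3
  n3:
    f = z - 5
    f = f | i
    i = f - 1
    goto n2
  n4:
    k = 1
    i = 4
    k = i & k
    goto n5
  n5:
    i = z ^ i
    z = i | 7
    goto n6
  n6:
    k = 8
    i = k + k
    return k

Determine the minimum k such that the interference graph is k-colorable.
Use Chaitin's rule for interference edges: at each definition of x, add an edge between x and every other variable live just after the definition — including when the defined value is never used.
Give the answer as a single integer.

Answer: 3

Analysis:
Block summaries:
  n0 def {i,z} use ∅
  n1 def {f,k} use ∅
  n2 def {k,z} use {z}
  n3 def {f,i} use {i,z}
  n4 def {i,k} use ∅
  n5 def {i,z} use {i,z}
  n6 def {i,k} use ∅

Live sets:
  n0: in=∅ out={i,z}
  n1: in={z} out={z}
  n2: in={i,z} out={i,z}
  n3: in={i,z} out={i,z}
  n4: in={z} out={i,z}
  n5: in={i,z} out=∅
  n6: in=∅ out=∅

Conflict graph:
  f: {i,z}
  i: {f,k,z}
  k: {i,z}
  z: {f,i,k}

Registers:
  lower bound: {f,i,z} mutually conflict ⇒ χ ≥ 3
  3-colouring: r0={i}  r1={z}  r2={f,k}
  χ = 3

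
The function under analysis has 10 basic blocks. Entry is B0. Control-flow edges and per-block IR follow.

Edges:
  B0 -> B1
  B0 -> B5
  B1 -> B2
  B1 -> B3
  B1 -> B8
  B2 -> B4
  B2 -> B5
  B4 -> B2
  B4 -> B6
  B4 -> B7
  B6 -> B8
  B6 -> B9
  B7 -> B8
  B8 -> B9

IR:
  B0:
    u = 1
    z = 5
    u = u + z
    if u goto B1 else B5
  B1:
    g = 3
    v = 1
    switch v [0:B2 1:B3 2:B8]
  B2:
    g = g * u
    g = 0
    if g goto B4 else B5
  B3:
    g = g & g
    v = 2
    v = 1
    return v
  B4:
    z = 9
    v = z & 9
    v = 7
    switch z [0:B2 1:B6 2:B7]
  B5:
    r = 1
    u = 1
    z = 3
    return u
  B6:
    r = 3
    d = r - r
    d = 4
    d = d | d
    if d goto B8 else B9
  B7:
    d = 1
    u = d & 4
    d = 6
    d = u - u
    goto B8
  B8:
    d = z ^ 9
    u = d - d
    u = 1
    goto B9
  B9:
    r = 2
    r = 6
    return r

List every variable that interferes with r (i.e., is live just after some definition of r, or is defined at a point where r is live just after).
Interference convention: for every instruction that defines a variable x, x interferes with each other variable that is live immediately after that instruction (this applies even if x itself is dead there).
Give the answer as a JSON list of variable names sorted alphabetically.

Per-block:
  B0 def {u,z} use ∅
  B1 def {g,v} use ∅
  B2 def {g} use {g,u}
  B3 def {g,v} use {g}
  B4 def {v,z} use ∅
  B5 def {r,u,z} use ∅
  B6 def {d,r} use ∅
  B7 def {d,u} use ∅
  B8 def {d,u} use {z}
  B9 def {r} use ∅

Backward fixpoint:
  B0: in=∅ out={u,z}
  B1: in={u,z} out={g,u,z}
  B2: in={g,u} out={g,u}
  B3: in={g} out=∅
  B4: in={g,u} out={g,u,z}
  B5: in=∅ out=∅
  B6: in={z} out={z}
  B7: in={z} out={z}
  B8: in={z} out=∅
  B9: in=∅ out=∅

Interfere edges:
  d↔{u,z}
  g↔{u,v,z}
  r↔{z}
  u↔{d,g,v,z}
  v↔{g,u,z}
  z↔{d,g,r,u,v}

N(r) = ["z"]

Answer: ["z"]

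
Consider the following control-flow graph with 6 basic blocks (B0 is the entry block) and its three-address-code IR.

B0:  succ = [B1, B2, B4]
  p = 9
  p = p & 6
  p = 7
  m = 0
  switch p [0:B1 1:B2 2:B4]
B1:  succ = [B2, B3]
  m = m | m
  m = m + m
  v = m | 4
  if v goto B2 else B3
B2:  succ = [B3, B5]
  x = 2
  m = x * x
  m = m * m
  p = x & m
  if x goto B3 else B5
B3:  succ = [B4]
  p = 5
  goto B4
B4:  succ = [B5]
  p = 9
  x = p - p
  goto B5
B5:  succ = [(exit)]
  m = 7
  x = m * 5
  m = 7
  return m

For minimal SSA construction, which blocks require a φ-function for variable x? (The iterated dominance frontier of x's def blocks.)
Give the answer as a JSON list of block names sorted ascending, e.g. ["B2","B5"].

idom tree: B1←B0 B2←B0 B3←B0 B4←B0 B5←B0
Dom at joins:
  B2: preds {B0,B1}: {B0} ∩ {B0,B1} = {B0}; idom=B0
  B3: preds {B1,B2}: {B0,B1} ∩ {B0,B2} = {B0}; idom=B0
  B4: preds {B0,B3}: {B0} ∩ {B0,B3} = {B0}; idom=B0
  B5: preds {B2,B4}: {B0,B2} ∩ {B0,B4} = {B0}; idom=B0

Frontier:
  B2←B0: walk · to B0
  B2←B1: walk B1 to B0
  B3←B1: walk B1 to B0
  B3←B2: walk B2 to B0
  B4←B0: walk · to B0
  B4←B3: walk B3 to B0
  B5←B2: walk B2 to B0
  B5←B4: walk B4 to B0
  B0 → ∅
  B1 → {B2,B3}
  B2 → {B3,B5}
  B3 → {B4}
  B4 → {B5}
  B5 → ∅

φ for x: defs {B2,B4,B5}
  DF⁺ = {B3,B4,B5}

Answer: ["B3", "B4", "B5"]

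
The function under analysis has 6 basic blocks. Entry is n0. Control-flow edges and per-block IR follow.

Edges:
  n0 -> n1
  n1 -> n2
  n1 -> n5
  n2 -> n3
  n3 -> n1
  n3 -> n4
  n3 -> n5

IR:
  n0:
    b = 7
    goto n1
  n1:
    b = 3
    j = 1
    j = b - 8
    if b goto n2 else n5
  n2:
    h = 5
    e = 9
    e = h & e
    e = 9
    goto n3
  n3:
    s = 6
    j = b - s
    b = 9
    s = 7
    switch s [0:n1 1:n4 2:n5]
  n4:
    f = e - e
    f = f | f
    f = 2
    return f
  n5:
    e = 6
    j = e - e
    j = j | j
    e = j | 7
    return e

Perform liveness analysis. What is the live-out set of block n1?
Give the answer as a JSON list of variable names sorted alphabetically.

Answer: ["b"]

Derivation:
def/use:
  n0: def={b} ue=∅
  n1: def={b,j} ue=∅
  n2: def={e,h} ue=∅
  n3: def={b,j,s} ue={b}
  n4: def={f} ue={e}
  n5: def={e,j} ue=∅

Liveness:
  live n0: ∅→∅
  live n1: ∅→{b}
  live n2: {b}→{b,e}
  live n3: {b,e}→{e}
  live n4: {e}→∅
  live n5: ∅→∅

live-out(n1) = ["b"]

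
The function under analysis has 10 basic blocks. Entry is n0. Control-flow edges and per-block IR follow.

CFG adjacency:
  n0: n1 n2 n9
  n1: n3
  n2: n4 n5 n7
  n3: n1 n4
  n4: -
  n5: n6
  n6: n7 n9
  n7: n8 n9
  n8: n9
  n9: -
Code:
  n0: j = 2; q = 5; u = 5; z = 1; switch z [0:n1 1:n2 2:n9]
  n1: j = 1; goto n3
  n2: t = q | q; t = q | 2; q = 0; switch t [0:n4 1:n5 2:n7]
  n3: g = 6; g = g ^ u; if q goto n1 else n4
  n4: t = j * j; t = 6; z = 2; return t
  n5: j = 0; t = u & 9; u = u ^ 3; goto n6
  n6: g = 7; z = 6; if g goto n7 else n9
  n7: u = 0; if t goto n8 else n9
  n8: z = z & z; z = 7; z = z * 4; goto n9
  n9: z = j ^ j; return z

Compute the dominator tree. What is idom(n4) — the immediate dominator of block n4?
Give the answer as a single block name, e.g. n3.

idom tree: n1←n0 n2←n0 n3←n1 n4←n0 n5←n2 n6←n5 n7←n2 n8←n7 n9←n0
Dom∩ at merges:
  n1: preds {n0,n3}: {n0} ∩ {n0,n1,n3} = {n0}; idom=n0
  n4: preds {n2,n3}: {n0,n2} ∩ {n0,n1,n3} = {n0}; idom=n0
  n7: preds {n2,n6}: {n0,n2} ∩ {n0,n2,n5,n6} = {n0,n2}; idom=n2
  n9: preds {n0,n6,n7,n8}: {n0} ∩ {n0,n2,n5,n6} ∩ {n0,n2,n7} ∩ {n0,n2,n7,n8} = {n0}; idom=n0

idom(n4) = n0

Answer: n0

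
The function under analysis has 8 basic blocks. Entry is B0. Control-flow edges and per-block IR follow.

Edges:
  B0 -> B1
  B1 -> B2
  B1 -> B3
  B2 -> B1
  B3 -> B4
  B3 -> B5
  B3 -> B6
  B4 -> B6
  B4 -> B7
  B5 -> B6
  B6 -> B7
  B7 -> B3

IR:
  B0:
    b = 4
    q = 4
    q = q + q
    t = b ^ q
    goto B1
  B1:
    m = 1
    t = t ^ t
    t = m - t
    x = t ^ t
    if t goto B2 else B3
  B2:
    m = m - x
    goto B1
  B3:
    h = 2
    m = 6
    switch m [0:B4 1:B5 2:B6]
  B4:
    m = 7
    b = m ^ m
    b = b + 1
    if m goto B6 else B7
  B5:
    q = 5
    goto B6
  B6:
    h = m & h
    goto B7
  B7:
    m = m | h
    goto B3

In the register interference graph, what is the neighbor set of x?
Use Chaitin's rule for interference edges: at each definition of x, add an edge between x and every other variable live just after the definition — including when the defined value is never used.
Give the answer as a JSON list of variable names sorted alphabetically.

def/use:
  B0: def={b,q,t} ue=∅
  B1: def={m,t,x} ue={t}
  B2: def={m} ue={m,x}
  B3: def={h,m} ue=∅
  B4: def={b,m} ue=∅
  B5: def={q} ue=∅
  B6: def={h} ue={h,m}
  B7: def={m} ue={h,m}

Liveness:
  B0 li=∅ lo={t}
  B1 li={t} lo={m,t,x}
  B2 li={m,t,x} lo={t}
  B3 li=∅ lo={h,m}
  B4 li={h} lo={h,m}
  B5 li={h,m} lo={h,m}
  B6 li={h,m} lo={h,m}
  B7 li={h,m} lo=∅

Interfere edges:
  b — {h,m,q}
  h — {b,m,q}
  m — {b,h,q,t,x}
  q — {b,h,m}
  t — {m,x}
  x — {m,t}

N(x) = ["m", "t"]

Answer: ["m", "t"]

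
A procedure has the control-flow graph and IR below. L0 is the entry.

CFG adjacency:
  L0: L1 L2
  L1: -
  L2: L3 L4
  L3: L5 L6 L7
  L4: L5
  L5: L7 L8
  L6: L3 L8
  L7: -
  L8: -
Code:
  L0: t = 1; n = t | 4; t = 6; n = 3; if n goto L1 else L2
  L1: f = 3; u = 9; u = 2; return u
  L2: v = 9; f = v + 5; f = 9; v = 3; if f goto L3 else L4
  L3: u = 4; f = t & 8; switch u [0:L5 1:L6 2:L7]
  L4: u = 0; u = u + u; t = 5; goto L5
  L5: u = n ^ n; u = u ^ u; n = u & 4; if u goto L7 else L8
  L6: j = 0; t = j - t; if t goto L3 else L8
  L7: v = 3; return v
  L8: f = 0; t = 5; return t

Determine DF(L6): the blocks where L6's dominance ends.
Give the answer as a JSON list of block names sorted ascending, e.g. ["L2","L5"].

idom tree: L1←L0 L2←L0 L3←L2 L4←L2 L5←L2 L6←L3 L7←L2 L8←L2
Dom∩ at merges:
  L3: preds {L2,L6}: {L0,L2} ∩ {L0,L2,L3,L6} = {L0,L2}; idom=L2
  L5: preds {L3,L4}: {L0,L2,L3} ∩ {L0,L2,L4} = {L0,L2}; idom=L2
  L7: preds {L3,L5}: {L0,L2,L3} ∩ {L0,L2,L5} = {L0,L2}; idom=L2
  L8: preds {L5,L6}: {L0,L2,L5} ∩ {L0,L2,L3,L6} = {L0,L2}; idom=L2

Frontier:
  join L3 pred L2: · stop@L2
  join L3 pred L6: L6→L3 stop@L2
  join L5 pred L3: L3 stop@L2
  join L5 pred L4: L4 stop@L2
  join L7 pred L3: L3 stop@L2
  join L7 pred L5: L5 stop@L2
  join L8 pred L5: L5 stop@L2
  join L8 pred L6: L6→L3 stop@L2
  DF(L0)=∅
  DF(L1)=∅
  DF(L2)=∅
  DF(L3)={L3,L5,L7,L8}
  DF(L4)={L5}
  DF(L5)={L7,L8}
  DF(L6)={L3,L8}
  DF(L7)=∅
  DF(L8)=∅

DF(L6) = ["L3", "L8"]

Answer: ["L3", "L8"]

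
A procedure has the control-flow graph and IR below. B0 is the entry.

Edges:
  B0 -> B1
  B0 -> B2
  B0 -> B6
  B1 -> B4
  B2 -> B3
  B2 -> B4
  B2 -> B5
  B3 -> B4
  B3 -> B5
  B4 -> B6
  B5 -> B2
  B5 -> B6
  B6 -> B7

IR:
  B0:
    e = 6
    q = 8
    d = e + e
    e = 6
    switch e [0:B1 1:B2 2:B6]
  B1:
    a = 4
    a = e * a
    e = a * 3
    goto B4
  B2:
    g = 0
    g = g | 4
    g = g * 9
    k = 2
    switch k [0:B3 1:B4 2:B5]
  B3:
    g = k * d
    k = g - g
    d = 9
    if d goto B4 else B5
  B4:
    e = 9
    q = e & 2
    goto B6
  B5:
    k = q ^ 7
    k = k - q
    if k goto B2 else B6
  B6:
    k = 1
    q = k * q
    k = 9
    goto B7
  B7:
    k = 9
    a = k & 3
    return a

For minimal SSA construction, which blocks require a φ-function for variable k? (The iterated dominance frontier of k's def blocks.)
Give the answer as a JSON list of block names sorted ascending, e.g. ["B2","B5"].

idom tree: B1←B0 B2←B0 B3←B2 B4←B0 B5←B2 B6←B0 B7←B6
Join-block Dom:
  B2: preds {B0,B5}: {B0} ∩ {B0,B2,B5} = {B0}; idom=B0
  B4: preds {B1,B2,B3}: {B0,B1} ∩ {B0,B2} ∩ {B0,B2,B3} = {B0}; idom=B0
  B5: preds {B2,B3}: {B0,B2} ∩ {B0,B2,B3} = {B0,B2}; idom=B2
  B6: preds {B0,B4,B5}: {B0} ∩ {B0,B4} ∩ {B0,B2,B5} = {B0}; idom=B0

Frontier:
  join B2 pred B0: · stop@B0
  join B2 pred B5: B5→B2 stop@B0
  join B4 pred B1: B1 stop@B0
  join B4 pred B2: B2 stop@B0
  join B4 pred B3: B3→B2 stop@B0
  join B5 pred B2: · stop@B2
  join B5 pred B3: B3 stop@B2
  join B6 pred B0: · stop@B0
  join B6 pred B4: B4 stop@B0
  join B6 pred B5: B5→B2 stop@B0
  B0 → ∅
  B1 → {B4}
  B2 → {B2,B4,B6}
  B3 → {B4,B5}
  B4 → {B6}
  B5 → {B2,B6}
  B6 → ∅
  B7 → ∅

φ for k: defs {B2,B3,B5,B6,B7}
  DF⁺ = {B2,B4,B5,B6}

Answer: ["B2", "B4", "B5", "B6"]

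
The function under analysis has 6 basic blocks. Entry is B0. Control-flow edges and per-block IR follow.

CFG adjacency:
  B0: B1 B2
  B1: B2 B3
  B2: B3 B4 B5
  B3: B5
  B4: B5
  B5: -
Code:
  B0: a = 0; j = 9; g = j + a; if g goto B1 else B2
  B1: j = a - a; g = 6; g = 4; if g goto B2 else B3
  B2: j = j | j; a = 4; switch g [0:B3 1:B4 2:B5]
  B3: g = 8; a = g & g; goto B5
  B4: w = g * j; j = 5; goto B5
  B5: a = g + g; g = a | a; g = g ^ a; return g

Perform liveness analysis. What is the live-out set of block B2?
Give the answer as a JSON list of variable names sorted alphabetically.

Answer: ["g", "j"]

Working:
def/use:
  B0: def={a,g,j} ue=∅
  B1: def={g,j} ue={a}
  B2: def={a,j} ue={g,j}
  B3: def={a,g} ue=∅
  B4: def={j,w} ue={g,j}
  B5: def={a,g} ue={g}

Live sets:
  B0: in=∅ out={a,g,j}
  B1: in={a} out={g,j}
  B2: in={g,j} out={g,j}
  B3: in=∅ out={g}
  B4: in={g,j} out={g}
  B5: in={g} out=∅

live-out(B2) = ["g", "j"]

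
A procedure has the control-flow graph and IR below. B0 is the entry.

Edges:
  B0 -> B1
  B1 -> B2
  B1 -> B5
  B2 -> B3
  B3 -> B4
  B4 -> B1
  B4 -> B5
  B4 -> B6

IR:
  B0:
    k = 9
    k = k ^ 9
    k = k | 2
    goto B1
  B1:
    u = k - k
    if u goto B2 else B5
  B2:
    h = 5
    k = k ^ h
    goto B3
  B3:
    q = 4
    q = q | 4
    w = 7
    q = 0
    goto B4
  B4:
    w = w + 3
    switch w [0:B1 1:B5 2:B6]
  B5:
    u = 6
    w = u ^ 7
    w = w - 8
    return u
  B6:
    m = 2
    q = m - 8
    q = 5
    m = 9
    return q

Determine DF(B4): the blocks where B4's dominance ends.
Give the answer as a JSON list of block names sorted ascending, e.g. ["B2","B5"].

Answer: ["B1", "B5"]

Working:
idom tree: B1←B0 B2←B1 B3←B2 B4←B3 B5←B1 B6←B4
Dom at joins:
  B1: preds {B0,B4}: {B0} ∩ {B0,B1,B2,B3,B4} = {B0}; idom=B0
  B5: preds {B1,B4}: {B0,B1} ∩ {B0,B1,B2,B3,B4} = {B0,B1}; idom=B1

DF derivation:
  join B1 pred B0: · stop@B0
  join B1 pred B4: B4→B3→B2→B1 stop@B0
  join B5 pred B1: · stop@B1
  join B5 pred B4: B4→B3→B2 stop@B1
  DF(B0)=∅
  DF(B1)={B1}
  DF(B2)={B1,B5}
  DF(B3)={B1,B5}
  DF(B4)={B1,B5}
  DF(B5)=∅
  DF(B6)=∅

DF(B4) = ["B1", "B5"]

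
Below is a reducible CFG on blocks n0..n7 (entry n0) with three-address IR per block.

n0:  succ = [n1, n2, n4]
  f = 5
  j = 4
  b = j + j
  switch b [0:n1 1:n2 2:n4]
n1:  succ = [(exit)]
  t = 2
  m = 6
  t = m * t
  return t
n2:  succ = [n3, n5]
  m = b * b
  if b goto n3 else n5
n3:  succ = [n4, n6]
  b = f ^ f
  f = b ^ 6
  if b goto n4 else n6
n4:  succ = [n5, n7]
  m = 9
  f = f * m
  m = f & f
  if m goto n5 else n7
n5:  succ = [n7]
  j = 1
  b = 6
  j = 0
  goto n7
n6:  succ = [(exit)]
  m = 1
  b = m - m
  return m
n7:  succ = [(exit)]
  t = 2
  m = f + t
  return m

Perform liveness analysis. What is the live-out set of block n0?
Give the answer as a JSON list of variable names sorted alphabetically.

def/use:
  n0 def {b,f,j} use ∅
  n1 def {m,t} use ∅
  n2 def {m} use {b}
  n3 def {b,f} use {f}
  n4 def {f,m} use {f}
  n5 def {b,j} use ∅
  n6 def {b,m} use ∅
  n7 def {m,t} use {f}

Backward fixpoint:
  n0: in=∅ out={b,f}
  n1: in=∅ out=∅
  n2: in={b,f} out={f}
  n3: in={f} out={f}
  n4: in={f} out={f}
  n5: in={f} out={f}
  n6: in=∅ out=∅
  n7: in={f} out=∅

live-out(n0) = ["b", "f"]

Answer: ["b", "f"]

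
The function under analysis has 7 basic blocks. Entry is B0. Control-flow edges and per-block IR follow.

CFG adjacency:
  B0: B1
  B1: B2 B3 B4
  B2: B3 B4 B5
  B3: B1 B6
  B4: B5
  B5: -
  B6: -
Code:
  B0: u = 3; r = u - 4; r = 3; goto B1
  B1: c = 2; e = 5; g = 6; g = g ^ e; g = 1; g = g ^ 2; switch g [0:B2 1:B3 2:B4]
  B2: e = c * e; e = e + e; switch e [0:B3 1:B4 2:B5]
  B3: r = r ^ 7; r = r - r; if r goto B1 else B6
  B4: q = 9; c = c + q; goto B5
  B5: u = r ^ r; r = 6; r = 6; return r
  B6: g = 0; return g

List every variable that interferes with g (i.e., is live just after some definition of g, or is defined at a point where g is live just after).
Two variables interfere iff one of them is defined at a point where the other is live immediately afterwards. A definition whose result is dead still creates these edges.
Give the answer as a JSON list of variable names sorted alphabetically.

Per-block:
  B0 def {r,u} use ∅
  B1 def {c,e,g} use ∅
  B2 def {e} use {c,e}
  B3 def {r} use {r}
  B4 def {c,q} use {c}
  B5 def {r,u} use {r}
  B6 def {g} use ∅

Live sets:
  B0 li=∅ lo={r}
  B1 li={r} lo={c,e,r}
  B2 li={c,e,r} lo={c,r}
  B3 li={r} lo={r}
  B4 li={c,r} lo={r}
  B5 li={r} lo=∅
  B6 li=∅ lo=∅

Conflict graph:
  c: {e,g,q,r}
  e: {c,g,r}
  g: {c,e,r}
  q: {c,r}
  r: {c,e,g,q}
  u: ∅

N(g) = ["c", "e", "r"]

Answer: ["c", "e", "r"]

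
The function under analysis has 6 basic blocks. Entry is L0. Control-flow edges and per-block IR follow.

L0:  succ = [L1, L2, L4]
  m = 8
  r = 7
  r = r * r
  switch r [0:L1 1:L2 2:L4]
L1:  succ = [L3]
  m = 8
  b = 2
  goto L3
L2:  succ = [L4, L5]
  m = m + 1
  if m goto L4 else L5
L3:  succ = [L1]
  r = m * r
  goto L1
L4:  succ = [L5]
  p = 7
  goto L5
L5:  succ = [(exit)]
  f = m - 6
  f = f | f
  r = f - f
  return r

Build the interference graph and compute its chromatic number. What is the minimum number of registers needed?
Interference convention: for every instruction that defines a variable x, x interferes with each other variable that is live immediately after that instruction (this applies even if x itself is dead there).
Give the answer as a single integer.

Answer: 3

Analysis:
Per-block:
  L0 def {m,r} use ∅
  L1 def {b,m} use ∅
  L2 def {m} use {m}
  L3 def {r} use {m,r}
  L4 def {p} use ∅
  L5 def {f,r} use {m}

Backward fixpoint:
  L0: in=∅ out={m,r}
  L1: in={r} out={m,r}
  L2: in={m} out={m}
  L3: in={m,r} out={r}
  L4: in={m} out={m}
  L5: in={m} out=∅

Conflict graph:
  b — {m,r}
  f — ∅
  m — {b,p,r}
  p — {m}
  r — {b,m}

Chromatic number:
  clique {b,m,r} ⇒ need ≥ 3
  assign b→c1 f→c0 m→c0 p→c1 r→c2 — no edge inside a register ⇒ χ ≤ 3
  χ = 3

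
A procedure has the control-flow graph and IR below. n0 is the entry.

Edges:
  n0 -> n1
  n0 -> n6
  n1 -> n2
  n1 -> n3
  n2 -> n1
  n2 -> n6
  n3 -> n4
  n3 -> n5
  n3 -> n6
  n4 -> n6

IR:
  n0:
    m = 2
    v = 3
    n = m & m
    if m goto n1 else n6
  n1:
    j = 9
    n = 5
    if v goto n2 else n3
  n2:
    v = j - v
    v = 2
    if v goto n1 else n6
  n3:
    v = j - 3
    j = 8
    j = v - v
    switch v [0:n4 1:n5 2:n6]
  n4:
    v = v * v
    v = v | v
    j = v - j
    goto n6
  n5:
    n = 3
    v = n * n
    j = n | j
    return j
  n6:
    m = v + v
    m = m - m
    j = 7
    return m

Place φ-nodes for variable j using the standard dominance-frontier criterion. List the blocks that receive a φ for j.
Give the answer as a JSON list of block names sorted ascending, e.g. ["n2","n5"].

Answer: ["n1", "n6"]

Analysis:
idom tree: n1←n0 n2←n1 n3←n1 n4←n3 n5←n3 n6←n0
Join-block Dom:
  n1: preds {n0,n2}: {n0} ∩ {n0,n1,n2} = {n0}; idom=n0
  n6: preds {n0,n2,n3,n4}: {n0} ∩ {n0,n1,n2} ∩ {n0,n1,n3} ∩ {n0,n1,n3,n4} = {n0}; idom=n0

DF derivation:
  join n1 pred n0: · stop@n0
  join n1 pred n2: n2→n1 stop@n0
  join n6 pred n0: · stop@n0
  join n6 pred n2: n2→n1 stop@n0
  join n6 pred n3: n3→n1 stop@n0
  join n6 pred n4: n4→n3→n1 stop@n0
  n0: DF=∅
  n1: DF={n1,n6}
  n2: DF={n1,n6}
  n3: DF={n6}
  n4: DF={n6}
  n5: DF=∅
  n6: DF=∅

φ for j: defs {n1,n3,n4,n5,n6}
  DF⁺ = {n1,n6}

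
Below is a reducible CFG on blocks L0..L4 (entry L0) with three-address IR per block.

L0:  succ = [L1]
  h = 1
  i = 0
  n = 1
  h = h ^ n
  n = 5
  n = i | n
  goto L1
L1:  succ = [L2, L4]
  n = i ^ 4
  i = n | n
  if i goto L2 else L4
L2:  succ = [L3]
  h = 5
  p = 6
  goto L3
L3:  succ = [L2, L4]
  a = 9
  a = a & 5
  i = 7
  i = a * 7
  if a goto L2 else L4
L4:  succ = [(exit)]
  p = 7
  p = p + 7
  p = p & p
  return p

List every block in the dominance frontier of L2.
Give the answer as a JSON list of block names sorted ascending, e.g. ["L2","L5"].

Answer: ["L2", "L4"]

Analysis:
idom tree: L1←L0 L2←L1 L3←L2 L4←L1
Dom∩ at merges:
  L2: preds {L1,L3}: {L0,L1} ∩ {L0,L1,L2,L3} = {L0,L1}; idom=L1
  L4: preds {L1,L3}: {L0,L1} ∩ {L0,L1,L2,L3} = {L0,L1}; idom=L1

DF walk-up:
  L2←L1: walk · to L1
  L2←L3: walk L3→L2 to L1
  L4←L1: walk · to L1
  L4←L3: walk L3→L2 to L1
  L0: DF=∅
  L1: DF=∅
  L2: DF={L2,L4}
  L3: DF={L2,L4}
  L4: DF=∅

DF(L2) = ["L2", "L4"]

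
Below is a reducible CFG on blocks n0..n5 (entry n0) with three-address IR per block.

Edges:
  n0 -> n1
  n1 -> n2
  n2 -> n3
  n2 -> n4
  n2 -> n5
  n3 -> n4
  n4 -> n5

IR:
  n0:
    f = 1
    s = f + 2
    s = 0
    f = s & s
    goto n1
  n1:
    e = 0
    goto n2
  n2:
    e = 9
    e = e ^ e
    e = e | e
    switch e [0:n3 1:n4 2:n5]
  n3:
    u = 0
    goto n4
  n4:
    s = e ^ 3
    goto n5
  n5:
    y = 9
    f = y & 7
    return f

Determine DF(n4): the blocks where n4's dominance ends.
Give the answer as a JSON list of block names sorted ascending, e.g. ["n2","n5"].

Answer: ["n5"]

Analysis:
idom tree: n1←n0 n2←n1 n3←n2 n4←n2 n5←n2
Dom∩ at merges:
  n4: preds {n2,n3}: {n0,n1,n2} ∩ {n0,n1,n2,n3} = {n0,n1,n2}; idom=n2
  n5: preds {n2,n4}: {n0,n1,n2} ∩ {n0,n1,n2,n4} = {n0,n1,n2}; idom=n2

DF derivation:
  n4←n2: walk · to n2
  n4←n3: walk n3 to n2
  n5←n2: walk · to n2
  n5←n4: walk n4 to n2
  n0 → ∅
  n1 → ∅
  n2 → ∅
  n3 → {n4}
  n4 → {n5}
  n5 → ∅

DF(n4) = ["n5"]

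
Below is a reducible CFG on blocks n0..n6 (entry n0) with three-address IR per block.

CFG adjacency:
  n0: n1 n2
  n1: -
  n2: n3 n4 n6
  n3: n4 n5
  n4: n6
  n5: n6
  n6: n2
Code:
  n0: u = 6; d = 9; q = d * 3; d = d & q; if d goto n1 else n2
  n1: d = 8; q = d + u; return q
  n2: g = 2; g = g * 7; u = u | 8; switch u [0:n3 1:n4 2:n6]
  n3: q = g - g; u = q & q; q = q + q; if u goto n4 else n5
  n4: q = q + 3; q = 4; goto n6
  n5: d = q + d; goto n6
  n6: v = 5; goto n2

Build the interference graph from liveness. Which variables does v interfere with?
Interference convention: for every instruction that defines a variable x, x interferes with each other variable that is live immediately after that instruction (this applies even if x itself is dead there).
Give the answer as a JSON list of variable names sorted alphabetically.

Block summaries:
  n0 def {d,q,u} use ∅
  n1 def {d,q} use {u}
  n2 def {g,u} use {u}
  n3 def {q,u} use {g}
  n4 def {q} use {q}
  n5 def {d} use {d,q}
  n6 def {v} use ∅

Live sets:
  live n0: ∅→{d,q,u}
  live n1: {u}→∅
  live n2: {d,q,u}→{d,g,q,u}
  live n3: {d,g}→{d,q,u}
  live n4: {d,q,u}→{d,q,u}
  live n5: {d,q,u}→{d,q,u}
  live n6: {d,q,u}→{d,q,u}

Interference:
  d: {g,q,u,v}
  g: {d,q,u}
  q: {d,g,u,v}
  u: {d,g,q,v}
  v: {d,q,u}

N(v) = ["d", "q", "u"]

Answer: ["d", "q", "u"]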